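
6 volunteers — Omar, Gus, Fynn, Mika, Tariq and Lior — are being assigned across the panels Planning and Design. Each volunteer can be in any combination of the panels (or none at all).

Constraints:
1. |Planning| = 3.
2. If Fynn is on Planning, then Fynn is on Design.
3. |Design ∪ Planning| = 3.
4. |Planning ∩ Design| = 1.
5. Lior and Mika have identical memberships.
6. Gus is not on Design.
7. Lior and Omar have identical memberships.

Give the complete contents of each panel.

Planning = {Fynn, Gus, Tariq}; Design = {Fynn}

From (6): Gus ∉ Design.
Suppose Omar ∈ Planning: no assignment then satisfies all the clues, so Omar ∉ Planning.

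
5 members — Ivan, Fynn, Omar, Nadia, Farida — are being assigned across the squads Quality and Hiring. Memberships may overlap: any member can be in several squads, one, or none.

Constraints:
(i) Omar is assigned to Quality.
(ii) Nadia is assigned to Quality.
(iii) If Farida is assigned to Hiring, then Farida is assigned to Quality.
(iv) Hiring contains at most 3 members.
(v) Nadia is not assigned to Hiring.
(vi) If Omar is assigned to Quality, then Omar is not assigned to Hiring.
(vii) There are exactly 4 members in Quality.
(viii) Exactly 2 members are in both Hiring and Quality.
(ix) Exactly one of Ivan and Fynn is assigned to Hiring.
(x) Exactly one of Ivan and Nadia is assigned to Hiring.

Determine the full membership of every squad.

Quality = {Farida, Ivan, Nadia, Omar}; Hiring = {Farida, Ivan}

From (i): Omar ∈ Quality.
From (ii): Nadia ∈ Quality.
From (v): Nadia ∉ Hiring.
(vi): Omar ∉ Hiring.
(x) (exactly one): Ivan ∈ Hiring.
(ix) (exactly one): Fynn ∉ Hiring.
Suppose Ivan ∉ Quality: no assignment then satisfies all the clues, so Ivan ∈ Quality.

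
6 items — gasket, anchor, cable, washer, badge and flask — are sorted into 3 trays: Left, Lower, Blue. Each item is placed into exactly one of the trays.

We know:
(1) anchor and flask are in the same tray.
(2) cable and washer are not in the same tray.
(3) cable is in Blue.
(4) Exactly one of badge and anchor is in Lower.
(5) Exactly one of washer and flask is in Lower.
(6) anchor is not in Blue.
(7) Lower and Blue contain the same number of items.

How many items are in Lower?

2

From (3): cable ∈ Blue.
From (6): anchor ∉ Blue.
(1): flask matches anchor: flask ∉ Blue.
(2): washer ∉ Blue.
Suppose gasket ∈ Lower: no assignment then satisfies all the clues, so gasket ∉ Lower.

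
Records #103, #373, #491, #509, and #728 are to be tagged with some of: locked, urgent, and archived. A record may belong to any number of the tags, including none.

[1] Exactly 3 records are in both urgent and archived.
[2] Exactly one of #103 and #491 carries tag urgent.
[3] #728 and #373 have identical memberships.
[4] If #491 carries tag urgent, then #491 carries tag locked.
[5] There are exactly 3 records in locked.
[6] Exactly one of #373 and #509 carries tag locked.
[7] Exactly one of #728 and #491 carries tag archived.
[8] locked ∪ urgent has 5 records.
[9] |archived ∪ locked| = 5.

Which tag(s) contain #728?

#728: archived, urgent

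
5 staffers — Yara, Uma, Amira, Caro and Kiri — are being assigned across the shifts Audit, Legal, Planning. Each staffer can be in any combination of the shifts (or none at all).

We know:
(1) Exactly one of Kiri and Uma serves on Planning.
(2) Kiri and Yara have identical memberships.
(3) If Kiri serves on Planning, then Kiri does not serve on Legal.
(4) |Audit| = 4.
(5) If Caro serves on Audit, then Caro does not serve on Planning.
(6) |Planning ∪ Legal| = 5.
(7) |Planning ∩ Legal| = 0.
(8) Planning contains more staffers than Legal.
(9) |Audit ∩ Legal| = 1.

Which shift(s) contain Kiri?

Kiri: Audit, Planning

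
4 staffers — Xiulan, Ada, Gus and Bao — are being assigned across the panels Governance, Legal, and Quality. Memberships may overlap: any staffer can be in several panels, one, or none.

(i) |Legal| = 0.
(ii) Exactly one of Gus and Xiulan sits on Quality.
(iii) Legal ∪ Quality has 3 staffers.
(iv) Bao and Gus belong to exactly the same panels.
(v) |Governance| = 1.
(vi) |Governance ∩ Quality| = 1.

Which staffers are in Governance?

Governance = {Ada}

(i): Legal already has 0, so the rest are out.
Suppose Xiulan ∈ Governance: no assignment then satisfies all the clues, so Xiulan ∉ Governance.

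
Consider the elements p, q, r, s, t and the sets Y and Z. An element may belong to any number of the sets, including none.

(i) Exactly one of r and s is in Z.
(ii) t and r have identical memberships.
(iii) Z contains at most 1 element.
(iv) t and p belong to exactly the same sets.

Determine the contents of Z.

Z = {s}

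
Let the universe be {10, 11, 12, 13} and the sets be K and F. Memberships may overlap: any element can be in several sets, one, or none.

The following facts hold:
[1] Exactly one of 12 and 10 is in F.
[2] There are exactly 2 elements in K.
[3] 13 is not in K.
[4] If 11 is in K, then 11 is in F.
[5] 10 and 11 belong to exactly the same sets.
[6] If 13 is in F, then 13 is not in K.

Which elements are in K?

K = {10, 11}

From (3): 13 ∉ K.
Suppose 10 ∉ K: no assignment then satisfies all the clues, so 10 ∈ K.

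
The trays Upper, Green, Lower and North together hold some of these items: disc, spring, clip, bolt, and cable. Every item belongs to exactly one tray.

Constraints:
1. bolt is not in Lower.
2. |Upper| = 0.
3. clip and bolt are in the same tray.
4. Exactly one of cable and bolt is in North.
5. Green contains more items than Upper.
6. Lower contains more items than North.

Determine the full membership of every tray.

Upper = {}; Green = {bolt, clip}; Lower = {disc, spring}; North = {cable}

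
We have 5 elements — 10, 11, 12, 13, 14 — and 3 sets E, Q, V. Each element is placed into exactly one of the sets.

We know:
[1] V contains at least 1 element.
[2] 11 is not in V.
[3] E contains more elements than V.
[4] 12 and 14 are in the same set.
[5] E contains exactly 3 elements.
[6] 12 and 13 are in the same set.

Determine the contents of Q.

Q = {11}

From (2): 11 ∉ V.
Suppose 10 ∈ Q: no assignment then satisfies all the clues, so 10 ∉ Q.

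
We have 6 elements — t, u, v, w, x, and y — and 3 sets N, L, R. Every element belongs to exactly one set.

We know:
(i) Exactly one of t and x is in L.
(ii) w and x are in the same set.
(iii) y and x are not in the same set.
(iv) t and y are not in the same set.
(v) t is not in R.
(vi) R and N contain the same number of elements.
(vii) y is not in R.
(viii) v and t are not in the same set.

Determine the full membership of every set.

From (v): t ∉ R.
From (vii): y ∉ R.
Suppose t ∈ N: no assignment then satisfies all the clues, so t ∉ N.

N = {v, y}; L = {t, u}; R = {w, x}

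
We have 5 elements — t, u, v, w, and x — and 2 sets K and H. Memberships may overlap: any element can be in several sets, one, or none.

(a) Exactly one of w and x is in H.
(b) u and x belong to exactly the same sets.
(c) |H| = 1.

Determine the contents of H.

H = {w}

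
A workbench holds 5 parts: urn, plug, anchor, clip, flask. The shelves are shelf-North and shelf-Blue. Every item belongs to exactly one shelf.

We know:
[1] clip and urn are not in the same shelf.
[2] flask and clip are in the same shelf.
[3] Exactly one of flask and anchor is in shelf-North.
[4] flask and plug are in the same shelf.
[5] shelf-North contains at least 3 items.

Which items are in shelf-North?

shelf-North = {clip, flask, plug}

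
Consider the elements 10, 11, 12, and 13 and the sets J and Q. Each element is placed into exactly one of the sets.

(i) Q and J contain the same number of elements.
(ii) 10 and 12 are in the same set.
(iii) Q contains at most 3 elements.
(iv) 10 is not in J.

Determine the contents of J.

J = {11, 13}

From (iv): 10 ∉ J.
(ii): 12 matches 10: 12 ∉ J.
Only one set left: 10 ∈ Q.
Only one set left: 12 ∈ Q.
Suppose 11 ∉ J: no assignment then satisfies all the clues, so 11 ∈ J.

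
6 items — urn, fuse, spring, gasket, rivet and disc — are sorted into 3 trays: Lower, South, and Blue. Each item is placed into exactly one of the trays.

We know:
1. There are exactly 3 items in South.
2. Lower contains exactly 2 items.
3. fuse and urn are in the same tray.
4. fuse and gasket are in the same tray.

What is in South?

South = {fuse, gasket, urn}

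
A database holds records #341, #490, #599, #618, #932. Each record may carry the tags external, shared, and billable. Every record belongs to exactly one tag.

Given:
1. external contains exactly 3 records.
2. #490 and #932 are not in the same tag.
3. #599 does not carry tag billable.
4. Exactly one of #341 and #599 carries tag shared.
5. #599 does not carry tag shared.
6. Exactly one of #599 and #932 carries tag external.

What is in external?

From (3): #599 ∉ billable.
From (5): #599 ∉ shared.
(4) (exactly one): #341 ∈ shared.
Only one tag left: #599 ∈ external.
(6) (exactly one): #932 ∉ external.
(1): only 3 candidates remain for external, so all are in.

external = {#490, #599, #618}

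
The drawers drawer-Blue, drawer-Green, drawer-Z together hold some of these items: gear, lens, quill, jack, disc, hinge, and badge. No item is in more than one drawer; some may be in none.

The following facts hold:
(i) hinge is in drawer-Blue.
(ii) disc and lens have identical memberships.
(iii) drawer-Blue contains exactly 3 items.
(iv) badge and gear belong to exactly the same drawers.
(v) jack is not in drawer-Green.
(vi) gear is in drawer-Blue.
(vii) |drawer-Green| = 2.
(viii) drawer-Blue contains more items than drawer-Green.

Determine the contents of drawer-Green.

drawer-Green = {disc, lens}

From (i): hinge ∈ drawer-Blue.
From (v): jack ∉ drawer-Green.
From (vi): gear ∈ drawer-Blue.
(iv): badge matches gear: badge ∈ drawer-Blue.
(iii): drawer-Blue already has 3, so the rest are out.
Suppose lens ∉ drawer-Green: no assignment then satisfies all the clues, so lens ∈ drawer-Green.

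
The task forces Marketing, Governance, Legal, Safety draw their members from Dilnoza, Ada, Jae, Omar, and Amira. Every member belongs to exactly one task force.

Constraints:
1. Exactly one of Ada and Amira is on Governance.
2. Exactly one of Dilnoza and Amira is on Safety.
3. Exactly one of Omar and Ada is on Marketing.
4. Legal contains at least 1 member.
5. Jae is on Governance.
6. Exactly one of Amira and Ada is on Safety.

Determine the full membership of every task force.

Marketing = {Omar}; Governance = {Ada, Jae}; Legal = {Dilnoza}; Safety = {Amira}

From (5): Jae ∈ Governance.
Suppose Dilnoza ∈ Marketing: no assignment then satisfies all the clues, so Dilnoza ∉ Marketing.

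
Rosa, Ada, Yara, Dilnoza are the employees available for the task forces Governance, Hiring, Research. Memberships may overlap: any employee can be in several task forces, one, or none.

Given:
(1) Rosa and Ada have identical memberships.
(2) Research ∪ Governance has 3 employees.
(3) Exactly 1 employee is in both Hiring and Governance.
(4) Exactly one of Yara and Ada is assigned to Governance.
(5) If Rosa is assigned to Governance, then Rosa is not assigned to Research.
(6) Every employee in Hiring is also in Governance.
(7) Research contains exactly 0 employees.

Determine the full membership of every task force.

Governance = {Ada, Dilnoza, Rosa}; Hiring = {Dilnoza}; Research = {}

(7): Research already has 0, so the rest are out.
Suppose Rosa ∉ Governance: no assignment then satisfies all the clues, so Rosa ∈ Governance.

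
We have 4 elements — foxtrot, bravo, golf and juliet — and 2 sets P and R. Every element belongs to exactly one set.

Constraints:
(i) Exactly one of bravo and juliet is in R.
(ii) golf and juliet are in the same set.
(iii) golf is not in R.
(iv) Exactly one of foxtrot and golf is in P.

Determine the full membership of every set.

P = {golf, juliet}; R = {bravo, foxtrot}

From (iii): golf ∉ R.
(ii): juliet matches golf: juliet ∉ R.
Only one set left: golf ∈ P.
Only one set left: juliet ∈ P.
(i) (exactly one): bravo ∈ R.
(iv) (exactly one): foxtrot ∉ P.
Only one set left: foxtrot ∈ R.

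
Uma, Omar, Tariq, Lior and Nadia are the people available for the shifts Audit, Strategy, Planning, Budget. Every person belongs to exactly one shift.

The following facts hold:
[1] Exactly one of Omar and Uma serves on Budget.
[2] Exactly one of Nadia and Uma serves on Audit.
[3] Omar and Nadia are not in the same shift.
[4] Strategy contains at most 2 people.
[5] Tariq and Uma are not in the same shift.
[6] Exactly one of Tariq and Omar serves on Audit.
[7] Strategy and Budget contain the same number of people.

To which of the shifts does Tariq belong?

Tariq: Audit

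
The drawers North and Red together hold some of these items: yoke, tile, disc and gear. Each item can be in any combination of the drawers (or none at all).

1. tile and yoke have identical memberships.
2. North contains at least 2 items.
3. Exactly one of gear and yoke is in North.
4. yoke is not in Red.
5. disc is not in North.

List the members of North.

From (4): yoke ∉ Red.
From (5): disc ∉ North.
(1): tile matches yoke: tile ∉ Red.
Suppose yoke ∉ North: no assignment then satisfies all the clues, so yoke ∈ North.

North = {tile, yoke}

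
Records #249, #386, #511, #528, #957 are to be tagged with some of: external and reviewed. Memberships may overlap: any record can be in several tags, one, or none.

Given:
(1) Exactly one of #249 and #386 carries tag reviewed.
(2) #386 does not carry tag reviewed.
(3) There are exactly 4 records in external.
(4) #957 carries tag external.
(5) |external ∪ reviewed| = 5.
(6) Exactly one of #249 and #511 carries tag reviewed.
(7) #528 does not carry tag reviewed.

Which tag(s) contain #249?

#249: reviewed

From (2): #386 ∉ reviewed.
From (4): #957 ∈ external.
From (7): #528 ∉ reviewed.
(1) (exactly one): #249 ∈ reviewed.
(6) (exactly one): #511 ∉ reviewed.
Suppose #249 ∈ external: no assignment then satisfies all the clues, so #249 ∉ external.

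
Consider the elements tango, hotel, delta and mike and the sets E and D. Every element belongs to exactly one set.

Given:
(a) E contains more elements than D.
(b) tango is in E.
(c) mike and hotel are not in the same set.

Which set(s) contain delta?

delta: E

From (b): tango ∈ E.
Suppose delta ∉ E: no assignment then satisfies all the clues, so delta ∈ E.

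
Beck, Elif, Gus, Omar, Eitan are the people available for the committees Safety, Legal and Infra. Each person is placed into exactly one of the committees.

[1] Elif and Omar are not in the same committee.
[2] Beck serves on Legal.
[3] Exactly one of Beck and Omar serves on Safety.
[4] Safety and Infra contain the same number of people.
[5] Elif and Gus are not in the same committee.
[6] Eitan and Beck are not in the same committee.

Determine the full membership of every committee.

Safety = {Gus, Omar}; Legal = {Beck}; Infra = {Eitan, Elif}

From (2): Beck ∈ Legal.
(3) (exactly one): Omar ∈ Safety.
(6): Eitan ∉ Legal.
(1): Elif ∉ Safety.
Suppose Elif ∈ Legal: no assignment then satisfies all the clues, so Elif ∉ Legal.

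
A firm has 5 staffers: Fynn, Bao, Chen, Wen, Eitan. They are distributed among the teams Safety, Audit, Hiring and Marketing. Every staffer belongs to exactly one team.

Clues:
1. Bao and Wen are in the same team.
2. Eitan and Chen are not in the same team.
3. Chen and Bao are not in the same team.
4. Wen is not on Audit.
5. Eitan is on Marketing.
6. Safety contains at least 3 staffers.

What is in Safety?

Safety = {Bao, Fynn, Wen}

From (4): Wen ∉ Audit.
From (5): Eitan ∈ Marketing.
(1): Bao matches Wen: Bao ∉ Audit.
(2): Chen ∉ Marketing.
Suppose Fynn ∉ Safety: no assignment then satisfies all the clues, so Fynn ∈ Safety.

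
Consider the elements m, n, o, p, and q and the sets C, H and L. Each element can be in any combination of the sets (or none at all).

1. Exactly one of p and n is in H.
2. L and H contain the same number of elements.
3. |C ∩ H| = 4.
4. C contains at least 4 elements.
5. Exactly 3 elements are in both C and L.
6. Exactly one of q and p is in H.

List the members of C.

C = {m, n, o, q}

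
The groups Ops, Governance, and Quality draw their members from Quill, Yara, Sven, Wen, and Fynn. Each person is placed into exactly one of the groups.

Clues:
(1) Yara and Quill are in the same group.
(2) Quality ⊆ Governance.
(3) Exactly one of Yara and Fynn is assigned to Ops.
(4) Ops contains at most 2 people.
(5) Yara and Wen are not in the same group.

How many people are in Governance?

3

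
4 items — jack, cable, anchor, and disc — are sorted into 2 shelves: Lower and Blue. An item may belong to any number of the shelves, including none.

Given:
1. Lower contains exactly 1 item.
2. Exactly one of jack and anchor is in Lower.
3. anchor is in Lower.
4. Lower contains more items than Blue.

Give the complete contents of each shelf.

From (3): anchor ∈ Lower.
(1): Lower already has 1, so the rest are out.
Suppose jack ∈ Blue: no assignment then satisfies all the clues, so jack ∉ Blue.

Lower = {anchor}; Blue = {}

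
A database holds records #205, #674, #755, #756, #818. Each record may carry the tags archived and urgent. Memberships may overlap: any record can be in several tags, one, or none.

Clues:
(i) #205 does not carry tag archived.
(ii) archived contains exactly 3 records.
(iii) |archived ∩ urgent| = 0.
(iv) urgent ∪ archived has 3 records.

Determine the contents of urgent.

urgent = {}

From (i): #205 ∉ archived.
Suppose #205 ∈ urgent: no assignment then satisfies all the clues, so #205 ∉ urgent.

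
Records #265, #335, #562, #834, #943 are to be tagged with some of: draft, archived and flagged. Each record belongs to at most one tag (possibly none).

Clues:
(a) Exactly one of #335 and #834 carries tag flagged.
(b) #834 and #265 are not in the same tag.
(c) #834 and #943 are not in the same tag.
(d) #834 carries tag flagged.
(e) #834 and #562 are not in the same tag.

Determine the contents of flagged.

flagged = {#834}

From (d): #834 ∈ flagged.
(a) (exactly one): #335 ∉ flagged.
(b): #265 ∉ flagged.
(c): #943 ∉ flagged.
(e): #562 ∉ flagged.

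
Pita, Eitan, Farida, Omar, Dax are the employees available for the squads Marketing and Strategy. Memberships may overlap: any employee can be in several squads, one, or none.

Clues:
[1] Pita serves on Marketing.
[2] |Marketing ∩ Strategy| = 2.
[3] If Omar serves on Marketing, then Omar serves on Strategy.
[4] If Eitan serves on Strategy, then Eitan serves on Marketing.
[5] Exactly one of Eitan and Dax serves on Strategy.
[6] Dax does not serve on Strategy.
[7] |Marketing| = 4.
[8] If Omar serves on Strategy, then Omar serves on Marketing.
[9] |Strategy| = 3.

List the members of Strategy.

Strategy = {Eitan, Farida, Omar}

From (1): Pita ∈ Marketing.
From (6): Dax ∉ Strategy.
(5) (exactly one): Eitan ∈ Strategy.
(4): Eitan ∈ Marketing.
Suppose Pita ∈ Strategy: no assignment then satisfies all the clues, so Pita ∉ Strategy.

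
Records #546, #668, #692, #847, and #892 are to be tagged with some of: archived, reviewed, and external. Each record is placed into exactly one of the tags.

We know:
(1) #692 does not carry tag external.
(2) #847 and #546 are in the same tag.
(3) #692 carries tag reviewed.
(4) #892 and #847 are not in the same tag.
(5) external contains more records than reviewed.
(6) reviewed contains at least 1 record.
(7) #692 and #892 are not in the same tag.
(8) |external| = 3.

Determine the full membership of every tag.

archived = {#892}; reviewed = {#692}; external = {#546, #668, #847}

From (1): #692 ∉ external.
From (3): #692 ∈ reviewed.
(7): #892 ∉ reviewed.
Suppose #546 ∈ archived: no assignment then satisfies all the clues, so #546 ∉ archived.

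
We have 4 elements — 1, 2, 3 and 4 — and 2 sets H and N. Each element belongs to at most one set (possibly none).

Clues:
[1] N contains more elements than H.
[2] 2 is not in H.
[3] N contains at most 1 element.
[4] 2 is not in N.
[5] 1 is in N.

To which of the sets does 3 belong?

3: none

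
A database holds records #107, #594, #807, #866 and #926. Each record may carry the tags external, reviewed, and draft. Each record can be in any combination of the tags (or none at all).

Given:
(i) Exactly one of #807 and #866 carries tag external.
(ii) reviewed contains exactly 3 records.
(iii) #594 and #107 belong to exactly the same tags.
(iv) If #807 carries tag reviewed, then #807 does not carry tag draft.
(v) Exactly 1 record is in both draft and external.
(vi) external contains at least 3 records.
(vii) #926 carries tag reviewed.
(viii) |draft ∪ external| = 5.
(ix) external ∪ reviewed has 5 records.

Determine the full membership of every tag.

From (vii): #926 ∈ reviewed.
Suppose #107 ∉ external: no assignment then satisfies all the clues, so #107 ∈ external.

external = {#107, #594, #807, #926}; reviewed = {#807, #866, #926}; draft = {#866, #926}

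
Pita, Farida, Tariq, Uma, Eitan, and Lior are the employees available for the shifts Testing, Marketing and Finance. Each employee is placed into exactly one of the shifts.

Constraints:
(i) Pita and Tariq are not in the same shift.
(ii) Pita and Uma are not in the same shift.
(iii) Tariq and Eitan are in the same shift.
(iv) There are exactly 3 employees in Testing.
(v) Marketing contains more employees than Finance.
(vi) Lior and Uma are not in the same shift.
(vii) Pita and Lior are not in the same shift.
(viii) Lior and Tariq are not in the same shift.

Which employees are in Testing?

Testing = {Eitan, Tariq, Uma}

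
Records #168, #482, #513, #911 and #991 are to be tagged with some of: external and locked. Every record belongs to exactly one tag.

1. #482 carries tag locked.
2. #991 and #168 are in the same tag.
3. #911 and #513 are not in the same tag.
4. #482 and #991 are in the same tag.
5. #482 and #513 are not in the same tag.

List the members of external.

external = {#513}

From (1): #482 ∈ locked.
(4): #991 matches #482: #991 ∉ external.
(4): #991 matches #482: #991 ∈ locked.
(5): #513 ∉ locked.
Only one tag left: #513 ∈ external.
(2): #168 matches #991: #168 ∉ external.
(2): #168 matches #991: #168 ∈ locked.
(3): #911 ∉ external.
Only one tag left: #911 ∈ locked.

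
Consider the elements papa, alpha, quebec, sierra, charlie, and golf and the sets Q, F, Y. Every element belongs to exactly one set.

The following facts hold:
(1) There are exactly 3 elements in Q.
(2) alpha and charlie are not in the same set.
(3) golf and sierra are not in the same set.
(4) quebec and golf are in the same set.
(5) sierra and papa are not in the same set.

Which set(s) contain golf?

golf: Q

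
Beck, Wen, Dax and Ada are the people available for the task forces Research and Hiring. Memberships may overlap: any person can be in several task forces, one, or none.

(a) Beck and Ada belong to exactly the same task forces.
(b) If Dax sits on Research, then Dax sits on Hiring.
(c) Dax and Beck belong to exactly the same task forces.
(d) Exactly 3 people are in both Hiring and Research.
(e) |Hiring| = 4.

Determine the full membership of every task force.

Research = {Ada, Beck, Dax}; Hiring = {Ada, Beck, Dax, Wen}

(e): only 4 candidates remain for Hiring, so all are in.
Suppose Beck ∉ Research: no assignment then satisfies all the clues, so Beck ∈ Research.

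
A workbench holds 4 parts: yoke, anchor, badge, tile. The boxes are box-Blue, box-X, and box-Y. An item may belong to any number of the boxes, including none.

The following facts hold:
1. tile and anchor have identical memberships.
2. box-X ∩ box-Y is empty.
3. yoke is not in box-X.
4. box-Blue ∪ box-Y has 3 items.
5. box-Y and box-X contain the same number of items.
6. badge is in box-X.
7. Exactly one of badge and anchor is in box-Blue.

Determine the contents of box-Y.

From (3): yoke ∉ box-X.
From (6): badge ∈ box-X.
(2) (disjoint): badge ∉ box-Y.
Suppose yoke ∉ box-Y: no assignment then satisfies all the clues, so yoke ∈ box-Y.

box-Y = {yoke}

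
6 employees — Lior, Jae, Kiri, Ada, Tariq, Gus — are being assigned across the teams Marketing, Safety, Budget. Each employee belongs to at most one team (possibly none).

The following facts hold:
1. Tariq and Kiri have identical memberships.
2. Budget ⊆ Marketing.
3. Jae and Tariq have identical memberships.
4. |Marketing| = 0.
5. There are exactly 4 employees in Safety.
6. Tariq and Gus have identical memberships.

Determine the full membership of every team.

(4): Marketing already has 0, so the rest are out.
(2) contrapositive: Lior ∉ Budget.
(2) contrapositive: Jae ∉ Budget.
(2) contrapositive: Kiri ∉ Budget.
(2) contrapositive: Ada ∉ Budget.
(2) contrapositive: Tariq ∉ Budget.
(2) contrapositive: Gus ∉ Budget.
Suppose Lior ∈ Safety: no assignment then satisfies all the clues, so Lior ∉ Safety.

Marketing = {}; Safety = {Gus, Jae, Kiri, Tariq}; Budget = {}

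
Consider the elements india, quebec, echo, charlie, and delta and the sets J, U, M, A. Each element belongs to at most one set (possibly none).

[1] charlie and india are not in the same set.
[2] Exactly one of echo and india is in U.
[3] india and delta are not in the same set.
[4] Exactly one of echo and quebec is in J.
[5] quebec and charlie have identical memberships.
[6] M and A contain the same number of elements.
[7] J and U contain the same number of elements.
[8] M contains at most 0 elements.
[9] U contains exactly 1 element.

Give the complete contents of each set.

J = {echo}; U = {india}; M = {}; A = {}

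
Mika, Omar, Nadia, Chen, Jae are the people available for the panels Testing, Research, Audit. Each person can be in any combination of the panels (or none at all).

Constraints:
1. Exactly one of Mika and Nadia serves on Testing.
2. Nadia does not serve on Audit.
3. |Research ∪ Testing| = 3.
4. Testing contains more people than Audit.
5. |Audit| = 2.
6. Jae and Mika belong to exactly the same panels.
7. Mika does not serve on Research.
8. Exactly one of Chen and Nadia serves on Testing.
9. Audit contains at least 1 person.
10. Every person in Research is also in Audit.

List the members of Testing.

Testing = {Chen, Jae, Mika}

From (2): Nadia ∉ Audit.
From (7): Mika ∉ Research.
(6): Jae matches Mika: Jae ∉ Research.
(10) contrapositive: Nadia ∉ Research.
Suppose Mika ∉ Testing: no assignment then satisfies all the clues, so Mika ∈ Testing.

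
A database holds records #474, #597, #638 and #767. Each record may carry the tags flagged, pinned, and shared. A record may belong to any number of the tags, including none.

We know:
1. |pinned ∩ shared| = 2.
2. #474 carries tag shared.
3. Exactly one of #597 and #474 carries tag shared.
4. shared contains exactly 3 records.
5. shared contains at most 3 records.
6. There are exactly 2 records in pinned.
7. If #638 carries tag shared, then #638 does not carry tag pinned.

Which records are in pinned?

pinned = {#474, #767}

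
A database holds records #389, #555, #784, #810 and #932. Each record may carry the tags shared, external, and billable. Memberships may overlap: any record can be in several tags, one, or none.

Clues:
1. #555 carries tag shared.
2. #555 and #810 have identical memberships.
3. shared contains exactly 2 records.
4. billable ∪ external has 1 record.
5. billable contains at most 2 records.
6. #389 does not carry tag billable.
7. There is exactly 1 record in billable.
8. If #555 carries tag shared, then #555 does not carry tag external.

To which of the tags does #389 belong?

#389: none

From (1): #555 ∈ shared.
From (6): #389 ∉ billable.
(2): #810 matches #555: #810 ∈ shared.
(3): shared already has 2, so the rest are out.
(8): #555 ∉ external.
(2): #810 matches #555: #810 ∉ external.
Suppose #389 ∈ external: no assignment then satisfies all the clues, so #389 ∉ external.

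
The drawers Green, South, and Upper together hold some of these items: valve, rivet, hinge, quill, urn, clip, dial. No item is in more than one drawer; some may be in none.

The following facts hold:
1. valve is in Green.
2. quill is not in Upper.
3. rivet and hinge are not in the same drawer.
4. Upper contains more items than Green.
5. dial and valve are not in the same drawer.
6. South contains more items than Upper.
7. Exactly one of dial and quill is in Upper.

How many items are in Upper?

2

From (1): valve ∈ Green.
From (2): quill ∉ Upper.
(5): dial ∉ Green.
(7) (exactly one): dial ∈ Upper.
Suppose rivet ∈ Green: no assignment then satisfies all the clues, so rivet ∉ Green.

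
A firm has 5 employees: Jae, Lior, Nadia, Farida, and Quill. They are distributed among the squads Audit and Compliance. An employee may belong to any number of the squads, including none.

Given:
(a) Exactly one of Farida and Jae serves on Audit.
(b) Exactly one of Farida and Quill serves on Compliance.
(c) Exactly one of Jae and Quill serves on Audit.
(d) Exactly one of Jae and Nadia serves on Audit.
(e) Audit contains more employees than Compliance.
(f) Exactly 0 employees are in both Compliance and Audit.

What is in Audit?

Audit = {Jae, Lior}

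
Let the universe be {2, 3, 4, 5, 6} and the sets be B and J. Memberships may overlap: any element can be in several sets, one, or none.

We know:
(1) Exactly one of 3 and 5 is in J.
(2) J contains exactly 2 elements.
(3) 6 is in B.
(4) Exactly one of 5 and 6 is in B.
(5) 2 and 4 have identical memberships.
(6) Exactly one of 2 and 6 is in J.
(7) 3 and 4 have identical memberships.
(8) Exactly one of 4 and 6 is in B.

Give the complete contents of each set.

From (3): 6 ∈ B.
(4) (exactly one): 5 ∉ B.
(8) (exactly one): 4 ∉ B.
(5): 2 matches 4: 2 ∉ B.
(7): 3 matches 4: 3 ∉ B.
Suppose 2 ∈ J: no assignment then satisfies all the clues, so 2 ∉ J.

B = {6}; J = {5, 6}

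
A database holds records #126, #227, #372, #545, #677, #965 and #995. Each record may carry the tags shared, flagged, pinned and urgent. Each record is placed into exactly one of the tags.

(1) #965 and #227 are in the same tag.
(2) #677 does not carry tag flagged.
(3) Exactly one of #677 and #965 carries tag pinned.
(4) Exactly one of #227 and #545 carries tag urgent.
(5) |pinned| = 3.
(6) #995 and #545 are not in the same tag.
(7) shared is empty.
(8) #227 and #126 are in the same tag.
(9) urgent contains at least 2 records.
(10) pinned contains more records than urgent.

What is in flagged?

flagged = {#372, #995}

From (2): #677 ∉ flagged.
(7): shared already has 0, so the rest are out.
Suppose #126 ∈ flagged: no assignment then satisfies all the clues, so #126 ∉ flagged.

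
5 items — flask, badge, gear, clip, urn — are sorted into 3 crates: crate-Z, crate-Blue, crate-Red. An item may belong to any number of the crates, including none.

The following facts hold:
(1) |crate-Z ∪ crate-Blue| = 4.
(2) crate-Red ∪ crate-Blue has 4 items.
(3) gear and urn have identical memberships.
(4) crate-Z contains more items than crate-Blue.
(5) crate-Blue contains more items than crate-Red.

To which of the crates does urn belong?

urn: crate-Blue, crate-Z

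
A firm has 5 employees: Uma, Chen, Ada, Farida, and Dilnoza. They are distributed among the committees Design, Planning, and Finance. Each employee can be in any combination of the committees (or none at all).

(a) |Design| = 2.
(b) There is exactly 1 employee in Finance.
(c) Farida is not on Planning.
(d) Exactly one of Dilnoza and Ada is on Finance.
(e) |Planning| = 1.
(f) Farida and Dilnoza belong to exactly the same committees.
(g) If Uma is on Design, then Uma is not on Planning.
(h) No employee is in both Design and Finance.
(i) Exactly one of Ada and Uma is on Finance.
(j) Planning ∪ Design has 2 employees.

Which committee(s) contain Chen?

Chen: Design, Planning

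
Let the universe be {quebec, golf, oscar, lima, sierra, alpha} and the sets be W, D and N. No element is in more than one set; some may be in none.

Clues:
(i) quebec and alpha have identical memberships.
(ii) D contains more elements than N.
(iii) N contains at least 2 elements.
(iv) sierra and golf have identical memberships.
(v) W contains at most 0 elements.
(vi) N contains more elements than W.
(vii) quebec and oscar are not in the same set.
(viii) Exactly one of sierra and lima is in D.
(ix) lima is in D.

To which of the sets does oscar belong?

oscar: none

From (ix): lima ∈ D.
(v): W already has 0, so the rest are out.
(viii) (exactly one): sierra ∉ D.
(iv): golf matches sierra: golf ∉ D.
Suppose oscar ∈ D: no assignment then satisfies all the clues, so oscar ∉ D.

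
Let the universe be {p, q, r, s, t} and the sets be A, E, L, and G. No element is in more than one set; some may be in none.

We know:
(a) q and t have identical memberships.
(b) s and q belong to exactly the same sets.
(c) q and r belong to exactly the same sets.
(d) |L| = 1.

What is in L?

L = {p}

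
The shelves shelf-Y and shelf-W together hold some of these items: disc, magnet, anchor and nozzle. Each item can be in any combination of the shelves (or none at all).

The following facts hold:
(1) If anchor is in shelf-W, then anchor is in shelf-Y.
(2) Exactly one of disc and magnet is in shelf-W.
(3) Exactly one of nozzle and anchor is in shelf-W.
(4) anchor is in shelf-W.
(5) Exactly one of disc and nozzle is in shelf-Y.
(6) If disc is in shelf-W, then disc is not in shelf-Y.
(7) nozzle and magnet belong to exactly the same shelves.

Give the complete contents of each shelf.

From (4): anchor ∈ shelf-W.
(1): anchor ∈ shelf-Y.
(3) (exactly one): nozzle ∉ shelf-W.
(7): magnet matches nozzle: magnet ∉ shelf-W.
(2) (exactly one): disc ∈ shelf-W.
(6): disc ∉ shelf-Y.
(5) (exactly one): nozzle ∈ shelf-Y.
(7): magnet matches nozzle: magnet ∈ shelf-Y.

shelf-Y = {anchor, magnet, nozzle}; shelf-W = {anchor, disc}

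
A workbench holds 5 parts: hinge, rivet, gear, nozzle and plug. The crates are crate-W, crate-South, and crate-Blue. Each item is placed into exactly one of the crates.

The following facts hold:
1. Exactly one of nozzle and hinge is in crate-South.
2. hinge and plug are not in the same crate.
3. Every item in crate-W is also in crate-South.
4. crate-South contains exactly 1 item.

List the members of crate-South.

crate-South = {hinge}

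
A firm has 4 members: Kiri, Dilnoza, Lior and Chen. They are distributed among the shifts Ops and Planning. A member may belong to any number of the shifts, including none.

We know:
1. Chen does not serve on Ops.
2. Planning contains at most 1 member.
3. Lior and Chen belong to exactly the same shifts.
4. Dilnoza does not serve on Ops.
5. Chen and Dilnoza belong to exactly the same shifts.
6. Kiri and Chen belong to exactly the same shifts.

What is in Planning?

From (1): Chen ∉ Ops.
From (4): Dilnoza ∉ Ops.
(3): Lior matches Chen: Lior ∉ Ops.
(6): Kiri matches Chen: Kiri ∉ Ops.
Suppose Kiri ∈ Planning: no assignment then satisfies all the clues, so Kiri ∉ Planning.

Planning = {}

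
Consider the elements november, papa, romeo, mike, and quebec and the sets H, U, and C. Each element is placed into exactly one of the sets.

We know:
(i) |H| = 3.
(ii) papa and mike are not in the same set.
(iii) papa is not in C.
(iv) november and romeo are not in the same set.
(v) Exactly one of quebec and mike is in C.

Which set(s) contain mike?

mike: C

From (iii): papa ∉ C.
Suppose mike ∈ H: no assignment then satisfies all the clues, so mike ∉ H.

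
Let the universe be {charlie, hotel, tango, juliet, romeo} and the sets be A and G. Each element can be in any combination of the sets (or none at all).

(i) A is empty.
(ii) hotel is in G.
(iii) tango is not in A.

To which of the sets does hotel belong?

hotel: G

From (ii): hotel ∈ G.
From (iii): tango ∉ A.
(i): A already has 0, so the rest are out.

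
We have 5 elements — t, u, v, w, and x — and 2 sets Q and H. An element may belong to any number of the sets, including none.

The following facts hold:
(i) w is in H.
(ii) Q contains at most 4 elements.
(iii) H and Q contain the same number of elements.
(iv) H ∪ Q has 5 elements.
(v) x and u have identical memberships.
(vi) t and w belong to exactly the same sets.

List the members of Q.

Q = {u, v, x}

From (i): w ∈ H.
(vi): t matches w: t ∈ H.
Suppose t ∈ Q: no assignment then satisfies all the clues, so t ∉ Q.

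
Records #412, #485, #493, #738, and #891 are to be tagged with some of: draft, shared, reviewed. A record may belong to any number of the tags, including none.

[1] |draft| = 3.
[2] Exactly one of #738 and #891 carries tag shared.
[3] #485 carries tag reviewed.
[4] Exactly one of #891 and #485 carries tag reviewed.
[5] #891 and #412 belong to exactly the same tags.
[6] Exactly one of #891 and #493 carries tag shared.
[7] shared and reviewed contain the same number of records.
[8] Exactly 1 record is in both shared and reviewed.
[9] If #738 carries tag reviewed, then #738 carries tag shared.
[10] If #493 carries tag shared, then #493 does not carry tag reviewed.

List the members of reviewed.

reviewed = {#485, #738}

From (3): #485 ∈ reviewed.
(4) (exactly one): #891 ∉ reviewed.
(5): #412 matches #891: #412 ∉ reviewed.
Suppose #493 ∈ reviewed: no assignment then satisfies all the clues, so #493 ∉ reviewed.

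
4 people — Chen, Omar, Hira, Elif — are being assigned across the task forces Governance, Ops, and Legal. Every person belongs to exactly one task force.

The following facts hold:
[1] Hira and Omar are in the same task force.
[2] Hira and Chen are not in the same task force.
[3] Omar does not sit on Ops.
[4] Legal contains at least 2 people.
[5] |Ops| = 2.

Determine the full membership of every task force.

Governance = {}; Ops = {Chen, Elif}; Legal = {Hira, Omar}

From (3): Omar ∉ Ops.
(1): Hira matches Omar: Hira ∉ Ops.
(5): only 2 candidates remain for Ops, so all are in.
(4): only 2 candidates remain for Legal, so all are in.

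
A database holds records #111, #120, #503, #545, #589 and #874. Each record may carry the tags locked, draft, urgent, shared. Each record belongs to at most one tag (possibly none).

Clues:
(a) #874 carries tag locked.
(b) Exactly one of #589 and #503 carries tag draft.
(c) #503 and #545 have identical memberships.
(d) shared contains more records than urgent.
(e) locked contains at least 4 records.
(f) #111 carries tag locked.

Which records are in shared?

shared = {#120}

From (a): #874 ∈ locked.
From (f): #111 ∈ locked.
Suppose #120 ∉ shared: no assignment then satisfies all the clues, so #120 ∈ shared.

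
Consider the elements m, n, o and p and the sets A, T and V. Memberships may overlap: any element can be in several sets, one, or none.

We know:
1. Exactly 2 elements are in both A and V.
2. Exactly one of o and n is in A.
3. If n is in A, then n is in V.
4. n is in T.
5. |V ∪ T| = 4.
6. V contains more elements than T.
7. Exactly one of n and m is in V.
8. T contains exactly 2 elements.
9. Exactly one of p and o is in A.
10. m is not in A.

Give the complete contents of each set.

A = {n, p}; T = {m, n}; V = {n, o, p}

From (4): n ∈ T.
From (10): m ∉ A.
Suppose m ∉ T: no assignment then satisfies all the clues, so m ∈ T.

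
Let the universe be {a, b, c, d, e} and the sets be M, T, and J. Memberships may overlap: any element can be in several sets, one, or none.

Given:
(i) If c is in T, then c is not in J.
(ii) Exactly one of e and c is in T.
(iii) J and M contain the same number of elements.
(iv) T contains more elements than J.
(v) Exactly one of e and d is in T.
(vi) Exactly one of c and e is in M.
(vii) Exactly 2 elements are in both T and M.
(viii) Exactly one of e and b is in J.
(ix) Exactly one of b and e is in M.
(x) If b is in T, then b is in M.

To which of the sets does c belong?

c: M, T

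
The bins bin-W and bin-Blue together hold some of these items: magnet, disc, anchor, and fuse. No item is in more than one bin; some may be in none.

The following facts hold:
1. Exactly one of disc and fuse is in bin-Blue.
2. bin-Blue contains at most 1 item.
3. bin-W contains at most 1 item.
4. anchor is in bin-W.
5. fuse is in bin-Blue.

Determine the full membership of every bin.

From (4): anchor ∈ bin-W.
From (5): fuse ∈ bin-Blue.
(1) (exactly one): disc ∉ bin-Blue.
(2): bin-Blue already has 1, so the rest are out.
(3): bin-W already has 1, so the rest are out.

bin-W = {anchor}; bin-Blue = {fuse}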